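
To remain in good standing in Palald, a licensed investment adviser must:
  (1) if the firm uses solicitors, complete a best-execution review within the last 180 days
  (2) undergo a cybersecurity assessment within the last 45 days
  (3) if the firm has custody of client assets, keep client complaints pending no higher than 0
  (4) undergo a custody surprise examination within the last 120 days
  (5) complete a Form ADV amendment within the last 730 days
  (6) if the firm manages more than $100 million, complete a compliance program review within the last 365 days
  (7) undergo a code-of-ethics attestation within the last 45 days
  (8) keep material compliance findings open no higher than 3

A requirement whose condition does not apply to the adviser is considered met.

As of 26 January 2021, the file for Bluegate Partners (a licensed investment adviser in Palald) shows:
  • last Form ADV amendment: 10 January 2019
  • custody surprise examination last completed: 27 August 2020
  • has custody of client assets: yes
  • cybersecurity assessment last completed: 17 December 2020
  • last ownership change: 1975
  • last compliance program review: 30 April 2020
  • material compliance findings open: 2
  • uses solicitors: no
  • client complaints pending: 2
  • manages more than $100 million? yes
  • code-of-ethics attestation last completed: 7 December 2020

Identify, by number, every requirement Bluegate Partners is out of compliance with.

1. condition 'uses solicitors' does not hold → requirement n/a → met
2. cybersecurity assessment 40 days ago vs limit 45 → met
3. condition 'has custody of client assets' holds; client complaints pending 2 > 0 → not met
4. custody surprise examination 152 days ago vs limit 120 → not met
5. Form ADV amendment 747 days ago vs limit 730 → not met
6. condition 'manages more than $100 million' holds; compliance program review 271 days ago vs limit 365 → met
7. code-of-ethics attestation 50 days ago vs limit 45 → not met
8. material compliance findings open 2 ≤ 3 → met
Not met: 3, 4, 5, 7

3, 4, 5, 7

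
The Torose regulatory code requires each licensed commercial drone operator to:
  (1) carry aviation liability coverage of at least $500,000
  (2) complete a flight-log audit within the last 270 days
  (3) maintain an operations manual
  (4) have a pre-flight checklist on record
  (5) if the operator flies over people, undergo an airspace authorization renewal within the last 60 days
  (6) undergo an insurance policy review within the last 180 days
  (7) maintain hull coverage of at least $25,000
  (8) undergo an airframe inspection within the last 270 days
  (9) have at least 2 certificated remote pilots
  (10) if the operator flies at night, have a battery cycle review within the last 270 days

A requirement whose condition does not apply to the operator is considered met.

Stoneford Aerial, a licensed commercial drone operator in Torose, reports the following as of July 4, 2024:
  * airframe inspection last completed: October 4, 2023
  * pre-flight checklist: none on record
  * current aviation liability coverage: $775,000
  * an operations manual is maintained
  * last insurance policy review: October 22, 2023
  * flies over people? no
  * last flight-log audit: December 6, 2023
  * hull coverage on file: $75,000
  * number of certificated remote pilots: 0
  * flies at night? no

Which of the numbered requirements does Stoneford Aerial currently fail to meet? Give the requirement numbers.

4, 6, 8, 9

1. aviation liability coverage $775,000 ≥ $500,000 → met
2. flight-log audit 211 days ago vs limit 270 → met
3. operations manual present → met
4. pre-flight checklist absent → not met
5. condition 'flies over people' does not hold → requirement n/a → met
6. insurance policy review 256 days ago vs limit 180 → not met
7. hull coverage $75,000 ≥ $25,000 → met
8. airframe inspection 274 days ago vs limit 270 → not met
9. certificated remote pilots 0 < 2 → not met
10. condition 'flies at night' does not hold → requirement n/a → met
Not met: 4, 6, 8, 9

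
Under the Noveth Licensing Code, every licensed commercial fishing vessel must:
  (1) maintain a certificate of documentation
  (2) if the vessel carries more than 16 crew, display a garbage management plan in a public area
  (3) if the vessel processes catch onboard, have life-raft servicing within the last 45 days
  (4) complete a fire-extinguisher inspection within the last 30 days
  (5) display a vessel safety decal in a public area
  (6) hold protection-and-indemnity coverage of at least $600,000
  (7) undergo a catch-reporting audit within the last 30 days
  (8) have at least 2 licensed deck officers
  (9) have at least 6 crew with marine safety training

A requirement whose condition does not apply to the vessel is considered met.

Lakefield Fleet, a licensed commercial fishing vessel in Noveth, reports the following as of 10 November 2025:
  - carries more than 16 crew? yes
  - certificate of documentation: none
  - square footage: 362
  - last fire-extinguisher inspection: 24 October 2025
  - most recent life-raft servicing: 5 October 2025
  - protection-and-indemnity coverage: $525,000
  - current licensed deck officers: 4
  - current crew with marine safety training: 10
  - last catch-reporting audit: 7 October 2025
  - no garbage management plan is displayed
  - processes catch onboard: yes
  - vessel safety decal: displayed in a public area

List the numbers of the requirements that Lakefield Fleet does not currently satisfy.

1, 2, 6, 7

1. certificate of documentation absent → not met
2. condition 'carries more than 16 crew' holds; garbage management plan absent → not met
3. condition 'processes catch onboard' holds; life-raft servicing 36 days ago vs limit 45 → met
4. fire-extinguisher inspection 17 days ago vs limit 30 → met
5. vessel safety decal present → met
6. protection-and-indemnity coverage $525,000 < $600,000 → not met
7. catch-reporting audit 34 days ago vs limit 30 → not met
8. licensed deck officers 4 ≥ 2 → met
9. crew with marine safety training 10 ≥ 6 → met
Not met: 1, 2, 6, 7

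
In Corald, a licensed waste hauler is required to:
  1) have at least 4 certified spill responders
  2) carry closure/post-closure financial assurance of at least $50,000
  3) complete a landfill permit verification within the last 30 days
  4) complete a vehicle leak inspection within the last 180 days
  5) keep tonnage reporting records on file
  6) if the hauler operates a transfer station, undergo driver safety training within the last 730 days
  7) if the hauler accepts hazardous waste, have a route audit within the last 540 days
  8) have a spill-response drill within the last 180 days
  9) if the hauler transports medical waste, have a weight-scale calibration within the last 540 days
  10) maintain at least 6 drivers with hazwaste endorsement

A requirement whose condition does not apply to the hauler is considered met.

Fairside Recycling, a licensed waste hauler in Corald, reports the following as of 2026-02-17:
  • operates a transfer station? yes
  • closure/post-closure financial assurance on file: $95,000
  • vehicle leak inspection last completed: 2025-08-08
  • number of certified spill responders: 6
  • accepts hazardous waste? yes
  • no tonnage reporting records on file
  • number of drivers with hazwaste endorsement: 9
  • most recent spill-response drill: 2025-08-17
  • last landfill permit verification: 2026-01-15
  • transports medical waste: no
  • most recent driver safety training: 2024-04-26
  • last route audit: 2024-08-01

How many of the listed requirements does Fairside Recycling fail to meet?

5

1. certified spill responders 6 ≥ 4 → met
2. closure/post-closure financial assurance $95,000 ≥ $50,000 → met
3. landfill permit verification 33 days ago vs limit 30 → not met
4. vehicle leak inspection 193 days ago vs limit 180 → not met
5. tonnage reporting records absent → not met
6. condition 'operates a transfer station' holds; driver safety training 662 days ago vs limit 730 → met
7. condition 'accepts hazardous waste' holds; route audit 565 days ago vs limit 540 → not met
8. spill-response drill 184 days ago vs limit 180 → not met
9. condition 'transports medical waste' does not hold → requirement n/a → met
10. drivers with hazwaste endorsement 9 ≥ 6 → met
Not met: 5 of 10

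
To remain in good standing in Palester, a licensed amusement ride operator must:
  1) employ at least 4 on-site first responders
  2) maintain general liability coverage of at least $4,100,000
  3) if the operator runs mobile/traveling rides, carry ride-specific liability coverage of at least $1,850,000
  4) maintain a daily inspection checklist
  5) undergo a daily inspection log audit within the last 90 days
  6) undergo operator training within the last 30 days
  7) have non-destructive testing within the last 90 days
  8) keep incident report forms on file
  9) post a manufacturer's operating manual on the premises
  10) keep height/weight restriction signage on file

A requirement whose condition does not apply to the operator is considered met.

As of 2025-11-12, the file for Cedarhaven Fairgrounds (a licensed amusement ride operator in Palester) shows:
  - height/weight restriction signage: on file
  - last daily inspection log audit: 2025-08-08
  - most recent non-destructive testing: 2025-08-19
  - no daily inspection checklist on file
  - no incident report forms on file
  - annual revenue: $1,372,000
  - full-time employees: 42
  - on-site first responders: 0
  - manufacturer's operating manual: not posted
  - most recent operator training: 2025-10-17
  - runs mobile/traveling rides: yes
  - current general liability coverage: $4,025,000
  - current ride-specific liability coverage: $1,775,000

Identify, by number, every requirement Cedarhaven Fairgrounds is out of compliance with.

1. on-site first responders 0 < 4 → not met
2. general liability coverage $4,025,000 < $4,100,000 → not met
3. condition 'runs mobile/traveling rides' holds; ride-specific liability coverage $1,775,000 < $1,850,000 → not met
4. daily inspection checklist absent → not met
5. daily inspection log audit 96 days ago vs limit 90 → not met
6. operator training 26 days ago vs limit 30 → met
7. non-destructive testing 85 days ago vs limit 90 → met
8. incident report forms absent → not met
9. manufacturer's operating manual absent → not met
10. height/weight restriction signage present → met
Not met: 1, 2, 3, 4, 5, 8, 9

1, 2, 3, 4, 5, 8, 9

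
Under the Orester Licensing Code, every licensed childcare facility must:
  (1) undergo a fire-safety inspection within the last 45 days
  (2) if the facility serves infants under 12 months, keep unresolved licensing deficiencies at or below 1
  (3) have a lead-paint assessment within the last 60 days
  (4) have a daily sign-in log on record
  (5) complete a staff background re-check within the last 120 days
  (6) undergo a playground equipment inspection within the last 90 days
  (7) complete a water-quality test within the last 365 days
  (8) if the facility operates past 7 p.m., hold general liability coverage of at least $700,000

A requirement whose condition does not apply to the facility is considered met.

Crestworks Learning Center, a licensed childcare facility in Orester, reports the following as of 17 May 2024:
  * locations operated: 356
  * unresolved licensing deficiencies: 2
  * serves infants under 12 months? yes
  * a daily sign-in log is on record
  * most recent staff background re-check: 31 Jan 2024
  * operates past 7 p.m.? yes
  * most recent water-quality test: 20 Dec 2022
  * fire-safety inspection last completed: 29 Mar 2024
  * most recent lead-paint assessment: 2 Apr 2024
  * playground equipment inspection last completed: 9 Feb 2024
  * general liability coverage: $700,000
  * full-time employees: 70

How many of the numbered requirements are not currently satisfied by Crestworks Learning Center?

4

1. fire-safety inspection 49 days ago vs limit 45 → not met
2. condition 'serves infants under 12 months' holds; unresolved licensing deficiencies 2 > 1 → not met
3. lead-paint assessment 45 days ago vs limit 60 → met
4. daily sign-in log present → met
5. staff background re-check 107 days ago vs limit 120 → met
6. playground equipment inspection 98 days ago vs limit 90 → not met
7. water-quality test 514 days ago vs limit 365 → not met
8. condition 'operates past 7 p.m.' holds; general liability coverage $700,000 ≥ $700,000 → met
Not met: 4 of 8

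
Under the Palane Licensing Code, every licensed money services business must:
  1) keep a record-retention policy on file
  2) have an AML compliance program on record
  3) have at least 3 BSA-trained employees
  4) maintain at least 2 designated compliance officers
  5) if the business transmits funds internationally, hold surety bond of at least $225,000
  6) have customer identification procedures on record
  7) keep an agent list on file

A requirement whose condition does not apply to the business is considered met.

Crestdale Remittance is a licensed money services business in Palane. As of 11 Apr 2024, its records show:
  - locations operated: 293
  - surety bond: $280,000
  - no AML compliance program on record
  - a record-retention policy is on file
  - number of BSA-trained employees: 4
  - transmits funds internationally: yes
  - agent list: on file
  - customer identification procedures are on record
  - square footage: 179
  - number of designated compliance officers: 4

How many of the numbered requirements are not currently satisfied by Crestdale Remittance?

1. record-retention policy present → met
2. AML compliance program absent → not met
3. BSA-trained employees 4 ≥ 3 → met
4. designated compliance officers 4 ≥ 2 → met
5. condition 'transmits funds internationally' holds; surety bond $280,000 ≥ $225,000 → met
6. customer identification procedures present → met
7. agent list present → met
Not met: 1 of 7

1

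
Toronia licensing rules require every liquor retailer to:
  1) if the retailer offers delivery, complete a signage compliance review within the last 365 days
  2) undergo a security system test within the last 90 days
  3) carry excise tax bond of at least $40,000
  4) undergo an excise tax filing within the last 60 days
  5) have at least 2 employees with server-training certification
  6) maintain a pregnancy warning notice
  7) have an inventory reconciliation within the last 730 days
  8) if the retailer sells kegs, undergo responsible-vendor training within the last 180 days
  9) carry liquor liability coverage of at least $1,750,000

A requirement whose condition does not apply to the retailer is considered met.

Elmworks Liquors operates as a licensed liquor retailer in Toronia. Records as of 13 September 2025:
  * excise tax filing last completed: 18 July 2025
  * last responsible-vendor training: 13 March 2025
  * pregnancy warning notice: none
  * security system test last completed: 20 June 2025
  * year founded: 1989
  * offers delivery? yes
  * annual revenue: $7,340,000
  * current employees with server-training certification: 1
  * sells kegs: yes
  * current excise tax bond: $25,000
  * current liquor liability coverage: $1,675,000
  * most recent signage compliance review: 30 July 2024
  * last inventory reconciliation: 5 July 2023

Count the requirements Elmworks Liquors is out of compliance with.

7

1. condition 'offers delivery' holds; signage compliance review 410 days ago vs limit 365 → not met
2. security system test 85 days ago vs limit 90 → met
3. excise tax bond $25,000 < $40,000 → not met
4. excise tax filing 57 days ago vs limit 60 → met
5. employees with server-training certification 1 < 2 → not met
6. pregnancy warning notice absent → not met
7. inventory reconciliation 801 days ago vs limit 730 → not met
8. condition 'sells kegs' holds; responsible-vendor training 184 days ago vs limit 180 → not met
9. liquor liability coverage $1,675,000 < $1,750,000 → not met
Not met: 7 of 9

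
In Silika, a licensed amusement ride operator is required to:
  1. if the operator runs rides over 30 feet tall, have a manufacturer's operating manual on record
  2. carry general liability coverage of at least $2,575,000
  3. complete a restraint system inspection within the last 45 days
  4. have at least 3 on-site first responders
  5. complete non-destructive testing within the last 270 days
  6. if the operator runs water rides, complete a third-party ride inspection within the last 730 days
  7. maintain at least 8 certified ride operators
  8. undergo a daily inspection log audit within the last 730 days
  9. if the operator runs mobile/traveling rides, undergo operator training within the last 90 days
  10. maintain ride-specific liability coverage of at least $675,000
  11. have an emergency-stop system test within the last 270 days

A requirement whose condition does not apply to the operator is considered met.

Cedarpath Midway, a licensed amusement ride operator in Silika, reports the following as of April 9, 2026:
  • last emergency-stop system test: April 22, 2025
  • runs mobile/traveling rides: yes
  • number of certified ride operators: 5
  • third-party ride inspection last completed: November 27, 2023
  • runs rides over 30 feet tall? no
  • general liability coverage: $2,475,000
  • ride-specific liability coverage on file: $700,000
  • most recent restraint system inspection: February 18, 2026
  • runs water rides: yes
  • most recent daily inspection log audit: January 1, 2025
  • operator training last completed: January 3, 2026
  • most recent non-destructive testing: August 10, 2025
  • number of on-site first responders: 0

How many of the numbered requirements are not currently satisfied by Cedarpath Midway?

1. condition 'runs rides over 30 feet tall' does not hold → requirement n/a → met
2. general liability coverage $2,475,000 < $2,575,000 → not met
3. restraint system inspection 50 days ago vs limit 45 → not met
4. on-site first responders 0 < 3 → not met
5. non-destructive testing 242 days ago vs limit 270 → met
6. condition 'runs water rides' holds; third-party ride inspection 864 days ago vs limit 730 → not met
7. certified ride operators 5 < 8 → not met
8. daily inspection log audit 463 days ago vs limit 730 → met
9. condition 'runs mobile/traveling rides' holds; operator training 96 days ago vs limit 90 → not met
10. ride-specific liability coverage $700,000 ≥ $675,000 → met
11. emergency-stop system test 352 days ago vs limit 270 → not met
Not met: 7 of 11

7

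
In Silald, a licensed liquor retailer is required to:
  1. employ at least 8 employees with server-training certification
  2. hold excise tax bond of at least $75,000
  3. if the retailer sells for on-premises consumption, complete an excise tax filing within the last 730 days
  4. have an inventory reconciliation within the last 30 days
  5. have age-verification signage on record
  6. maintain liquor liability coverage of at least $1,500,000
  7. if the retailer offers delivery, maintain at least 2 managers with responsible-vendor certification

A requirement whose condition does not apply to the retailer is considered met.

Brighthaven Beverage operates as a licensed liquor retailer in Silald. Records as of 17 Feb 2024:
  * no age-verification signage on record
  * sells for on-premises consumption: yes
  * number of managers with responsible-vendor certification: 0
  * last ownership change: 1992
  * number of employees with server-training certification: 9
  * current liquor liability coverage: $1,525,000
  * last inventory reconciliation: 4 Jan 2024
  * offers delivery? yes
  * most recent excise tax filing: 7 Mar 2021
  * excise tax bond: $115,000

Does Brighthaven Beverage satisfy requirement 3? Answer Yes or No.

3. condition 'sells for on-premises consumption' holds; excise tax filing 1077 days ago vs limit 730 → not met

No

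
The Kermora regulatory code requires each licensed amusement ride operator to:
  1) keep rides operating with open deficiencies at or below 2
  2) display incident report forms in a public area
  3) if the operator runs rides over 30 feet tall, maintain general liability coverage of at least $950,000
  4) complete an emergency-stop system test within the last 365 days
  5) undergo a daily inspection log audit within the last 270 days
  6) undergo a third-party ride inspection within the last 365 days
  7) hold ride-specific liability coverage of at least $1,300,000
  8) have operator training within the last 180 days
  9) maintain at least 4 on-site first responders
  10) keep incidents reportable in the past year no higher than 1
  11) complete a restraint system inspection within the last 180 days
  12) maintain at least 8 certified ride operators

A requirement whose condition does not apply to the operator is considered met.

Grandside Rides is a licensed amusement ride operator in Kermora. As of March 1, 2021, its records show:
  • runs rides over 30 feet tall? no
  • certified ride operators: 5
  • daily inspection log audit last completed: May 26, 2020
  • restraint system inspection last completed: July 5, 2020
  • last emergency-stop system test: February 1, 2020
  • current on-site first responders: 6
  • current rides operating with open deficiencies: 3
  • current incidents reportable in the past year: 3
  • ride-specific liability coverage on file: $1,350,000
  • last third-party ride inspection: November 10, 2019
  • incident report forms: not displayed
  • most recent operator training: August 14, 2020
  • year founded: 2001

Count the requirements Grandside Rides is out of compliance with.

9

1. rides operating with open deficiencies 3 > 2 → not met
2. incident report forms absent → not met
3. condition 'runs rides over 30 feet tall' does not hold → requirement n/a → met
4. emergency-stop system test 394 days ago vs limit 365 → not met
5. daily inspection log audit 279 days ago vs limit 270 → not met
6. third-party ride inspection 477 days ago vs limit 365 → not met
7. ride-specific liability coverage $1,350,000 ≥ $1,300,000 → met
8. operator training 199 days ago vs limit 180 → not met
9. on-site first responders 6 ≥ 4 → met
10. incidents reportable in the past year 3 > 1 → not met
11. restraint system inspection 239 days ago vs limit 180 → not met
12. certified ride operators 5 < 8 → not met
Not met: 9 of 12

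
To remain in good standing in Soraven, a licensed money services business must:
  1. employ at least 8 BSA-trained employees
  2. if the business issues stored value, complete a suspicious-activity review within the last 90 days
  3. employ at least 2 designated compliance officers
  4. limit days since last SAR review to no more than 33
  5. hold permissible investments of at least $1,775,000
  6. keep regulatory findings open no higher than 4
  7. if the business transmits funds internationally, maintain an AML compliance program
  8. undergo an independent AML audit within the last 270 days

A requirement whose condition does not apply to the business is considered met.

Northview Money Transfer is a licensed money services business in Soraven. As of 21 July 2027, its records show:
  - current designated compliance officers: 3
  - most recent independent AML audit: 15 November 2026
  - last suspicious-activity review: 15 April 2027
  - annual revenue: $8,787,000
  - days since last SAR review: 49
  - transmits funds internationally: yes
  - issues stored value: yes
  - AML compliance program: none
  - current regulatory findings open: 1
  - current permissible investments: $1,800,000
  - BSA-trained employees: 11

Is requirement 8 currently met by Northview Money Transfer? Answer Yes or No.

Yes

8. independent AML audit 248 days ago vs limit 270 → met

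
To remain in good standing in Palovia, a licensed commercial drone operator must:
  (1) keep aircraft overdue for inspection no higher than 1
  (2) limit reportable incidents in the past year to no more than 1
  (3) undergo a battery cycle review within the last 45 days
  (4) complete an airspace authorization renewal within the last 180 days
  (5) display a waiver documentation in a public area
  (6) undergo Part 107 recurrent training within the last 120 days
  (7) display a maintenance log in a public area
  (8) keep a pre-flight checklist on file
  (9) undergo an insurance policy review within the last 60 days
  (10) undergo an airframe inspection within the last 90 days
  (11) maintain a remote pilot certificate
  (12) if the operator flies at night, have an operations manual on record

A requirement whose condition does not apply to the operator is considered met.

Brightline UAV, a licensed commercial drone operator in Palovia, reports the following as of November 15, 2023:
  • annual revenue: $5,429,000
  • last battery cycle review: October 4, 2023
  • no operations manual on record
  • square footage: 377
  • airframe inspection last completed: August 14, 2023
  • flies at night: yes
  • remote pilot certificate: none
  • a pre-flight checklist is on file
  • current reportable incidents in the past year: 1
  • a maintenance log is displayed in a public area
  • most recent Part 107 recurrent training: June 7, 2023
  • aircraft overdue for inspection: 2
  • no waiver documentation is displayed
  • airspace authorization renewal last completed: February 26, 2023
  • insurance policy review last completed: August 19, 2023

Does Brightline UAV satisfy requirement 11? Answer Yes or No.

11. remote pilot certificate absent → not met

No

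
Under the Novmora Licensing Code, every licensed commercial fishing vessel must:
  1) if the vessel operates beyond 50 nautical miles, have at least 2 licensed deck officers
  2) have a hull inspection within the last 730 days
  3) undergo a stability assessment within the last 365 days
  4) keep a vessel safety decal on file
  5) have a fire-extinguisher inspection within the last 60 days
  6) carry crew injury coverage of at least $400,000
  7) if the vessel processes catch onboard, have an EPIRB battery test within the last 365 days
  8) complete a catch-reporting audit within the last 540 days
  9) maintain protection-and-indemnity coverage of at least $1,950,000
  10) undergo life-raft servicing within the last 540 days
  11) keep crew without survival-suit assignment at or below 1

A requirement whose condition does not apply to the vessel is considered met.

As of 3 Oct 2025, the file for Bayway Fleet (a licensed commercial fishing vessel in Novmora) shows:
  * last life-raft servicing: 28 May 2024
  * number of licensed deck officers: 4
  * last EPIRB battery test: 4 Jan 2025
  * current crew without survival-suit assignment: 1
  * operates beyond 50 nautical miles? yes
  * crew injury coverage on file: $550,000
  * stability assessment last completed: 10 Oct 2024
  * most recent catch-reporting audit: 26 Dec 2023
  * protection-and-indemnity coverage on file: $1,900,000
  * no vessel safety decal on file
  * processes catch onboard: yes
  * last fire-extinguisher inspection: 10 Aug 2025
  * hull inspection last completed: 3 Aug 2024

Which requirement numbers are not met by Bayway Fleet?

1. condition 'operates beyond 50 nautical miles' holds; licensed deck officers 4 ≥ 2 → met
2. hull inspection 426 days ago vs limit 730 → met
3. stability assessment 358 days ago vs limit 365 → met
4. vessel safety decal absent → not met
5. fire-extinguisher inspection 54 days ago vs limit 60 → met
6. crew injury coverage $550,000 ≥ $400,000 → met
7. condition 'processes catch onboard' holds; EPIRB battery test 272 days ago vs limit 365 → met
8. catch-reporting audit 647 days ago vs limit 540 → not met
9. protection-and-indemnity coverage $1,900,000 < $1,950,000 → not met
10. life-raft servicing 493 days ago vs limit 540 → met
11. crew without survival-suit assignment 1 ≤ 1 → met
Not met: 4, 8, 9

4, 8, 9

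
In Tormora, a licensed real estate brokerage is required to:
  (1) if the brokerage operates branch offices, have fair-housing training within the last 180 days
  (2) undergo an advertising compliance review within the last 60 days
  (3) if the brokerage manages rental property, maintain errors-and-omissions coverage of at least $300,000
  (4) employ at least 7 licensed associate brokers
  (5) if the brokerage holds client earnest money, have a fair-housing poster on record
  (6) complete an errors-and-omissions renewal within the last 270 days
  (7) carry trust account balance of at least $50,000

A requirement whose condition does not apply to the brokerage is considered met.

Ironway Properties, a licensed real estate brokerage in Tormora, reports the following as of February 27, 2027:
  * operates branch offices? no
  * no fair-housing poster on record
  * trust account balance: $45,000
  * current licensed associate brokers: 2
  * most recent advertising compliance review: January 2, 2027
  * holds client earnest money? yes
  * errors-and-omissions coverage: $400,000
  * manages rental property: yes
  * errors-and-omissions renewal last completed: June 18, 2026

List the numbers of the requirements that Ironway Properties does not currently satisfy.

1. condition 'operates branch offices' does not hold → requirement n/a → met
2. advertising compliance review 56 days ago vs limit 60 → met
3. condition 'manages rental property' holds; errors-and-omissions coverage $400,000 ≥ $300,000 → met
4. licensed associate brokers 2 < 7 → not met
5. condition 'holds client earnest money' holds; fair-housing poster absent → not met
6. errors-and-omissions renewal 254 days ago vs limit 270 → met
7. trust account balance $45,000 < $50,000 → not met
Not met: 4, 5, 7

4, 5, 7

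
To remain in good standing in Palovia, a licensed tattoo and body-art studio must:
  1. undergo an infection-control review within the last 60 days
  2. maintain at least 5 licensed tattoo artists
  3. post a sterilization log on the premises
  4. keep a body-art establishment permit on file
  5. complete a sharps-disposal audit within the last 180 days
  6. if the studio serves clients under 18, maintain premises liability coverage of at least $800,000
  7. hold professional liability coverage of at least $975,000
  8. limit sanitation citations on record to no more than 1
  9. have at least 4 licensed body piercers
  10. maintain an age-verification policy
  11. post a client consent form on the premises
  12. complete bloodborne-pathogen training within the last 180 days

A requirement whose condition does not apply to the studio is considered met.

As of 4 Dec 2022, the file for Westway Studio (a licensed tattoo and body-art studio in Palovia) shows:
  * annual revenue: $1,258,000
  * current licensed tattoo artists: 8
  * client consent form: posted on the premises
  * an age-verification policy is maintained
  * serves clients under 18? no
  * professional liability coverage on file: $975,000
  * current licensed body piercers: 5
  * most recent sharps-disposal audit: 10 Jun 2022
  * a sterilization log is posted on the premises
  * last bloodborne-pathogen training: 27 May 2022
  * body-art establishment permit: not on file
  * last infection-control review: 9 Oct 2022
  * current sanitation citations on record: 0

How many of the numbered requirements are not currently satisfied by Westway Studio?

1. infection-control review 56 days ago vs limit 60 → met
2. licensed tattoo artists 8 ≥ 5 → met
3. sterilization log present → met
4. body-art establishment permit absent → not met
5. sharps-disposal audit 177 days ago vs limit 180 → met
6. condition 'serves clients under 18' does not hold → requirement n/a → met
7. professional liability coverage $975,000 ≥ $975,000 → met
8. sanitation citations on record 0 ≤ 1 → met
9. licensed body piercers 5 ≥ 4 → met
10. age-verification policy present → met
11. client consent form present → met
12. bloodborne-pathogen training 191 days ago vs limit 180 → not met
Not met: 2 of 12

2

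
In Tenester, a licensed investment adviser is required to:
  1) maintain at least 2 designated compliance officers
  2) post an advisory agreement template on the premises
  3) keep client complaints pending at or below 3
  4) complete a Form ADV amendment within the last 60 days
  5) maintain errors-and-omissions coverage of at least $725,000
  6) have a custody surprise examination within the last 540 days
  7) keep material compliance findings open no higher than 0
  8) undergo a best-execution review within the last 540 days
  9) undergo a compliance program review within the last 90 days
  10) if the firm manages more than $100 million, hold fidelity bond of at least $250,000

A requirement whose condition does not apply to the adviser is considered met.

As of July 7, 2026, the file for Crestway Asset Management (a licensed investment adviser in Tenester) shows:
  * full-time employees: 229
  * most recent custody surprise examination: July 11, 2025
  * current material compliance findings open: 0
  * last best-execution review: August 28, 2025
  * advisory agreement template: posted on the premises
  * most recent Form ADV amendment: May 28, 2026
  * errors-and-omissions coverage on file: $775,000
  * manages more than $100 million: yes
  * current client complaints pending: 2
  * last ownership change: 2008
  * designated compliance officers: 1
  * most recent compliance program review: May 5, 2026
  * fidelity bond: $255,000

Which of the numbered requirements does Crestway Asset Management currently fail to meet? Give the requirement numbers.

1. designated compliance officers 1 < 2 → not met
2. advisory agreement template present → met
3. client complaints pending 2 ≤ 3 → met
4. Form ADV amendment 40 days ago vs limit 60 → met
5. errors-and-omissions coverage $775,000 ≥ $725,000 → met
6. custody surprise examination 361 days ago vs limit 540 → met
7. material compliance findings open 0 ≤ 0 → met
8. best-execution review 313 days ago vs limit 540 → met
9. compliance program review 63 days ago vs limit 90 → met
10. condition 'manages more than $100 million' holds; fidelity bond $255,000 ≥ $250,000 → met
Not met: 1

1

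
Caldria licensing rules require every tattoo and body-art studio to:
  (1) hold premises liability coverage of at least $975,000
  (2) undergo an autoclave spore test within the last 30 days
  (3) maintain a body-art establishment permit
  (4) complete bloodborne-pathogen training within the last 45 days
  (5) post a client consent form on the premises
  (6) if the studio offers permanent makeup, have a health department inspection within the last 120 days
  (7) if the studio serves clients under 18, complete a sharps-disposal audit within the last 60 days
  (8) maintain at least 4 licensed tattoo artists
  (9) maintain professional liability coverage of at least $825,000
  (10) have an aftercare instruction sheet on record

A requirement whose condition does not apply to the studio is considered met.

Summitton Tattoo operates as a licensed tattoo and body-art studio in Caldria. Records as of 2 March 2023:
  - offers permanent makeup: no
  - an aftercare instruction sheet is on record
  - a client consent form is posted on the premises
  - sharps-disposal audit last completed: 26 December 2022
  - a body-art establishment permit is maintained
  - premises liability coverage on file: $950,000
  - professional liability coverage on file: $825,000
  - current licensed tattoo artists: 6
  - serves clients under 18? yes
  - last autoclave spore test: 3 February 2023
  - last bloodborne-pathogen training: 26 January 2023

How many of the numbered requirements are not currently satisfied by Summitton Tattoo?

1. premises liability coverage $950,000 < $975,000 → not met
2. autoclave spore test 27 days ago vs limit 30 → met
3. body-art establishment permit present → met
4. bloodborne-pathogen training 35 days ago vs limit 45 → met
5. client consent form present → met
6. condition 'offers permanent makeup' does not hold → requirement n/a → met
7. condition 'serves clients under 18' holds; sharps-disposal audit 66 days ago vs limit 60 → not met
8. licensed tattoo artists 6 ≥ 4 → met
9. professional liability coverage $825,000 ≥ $825,000 → met
10. aftercare instruction sheet present → met
Not met: 2 of 10

2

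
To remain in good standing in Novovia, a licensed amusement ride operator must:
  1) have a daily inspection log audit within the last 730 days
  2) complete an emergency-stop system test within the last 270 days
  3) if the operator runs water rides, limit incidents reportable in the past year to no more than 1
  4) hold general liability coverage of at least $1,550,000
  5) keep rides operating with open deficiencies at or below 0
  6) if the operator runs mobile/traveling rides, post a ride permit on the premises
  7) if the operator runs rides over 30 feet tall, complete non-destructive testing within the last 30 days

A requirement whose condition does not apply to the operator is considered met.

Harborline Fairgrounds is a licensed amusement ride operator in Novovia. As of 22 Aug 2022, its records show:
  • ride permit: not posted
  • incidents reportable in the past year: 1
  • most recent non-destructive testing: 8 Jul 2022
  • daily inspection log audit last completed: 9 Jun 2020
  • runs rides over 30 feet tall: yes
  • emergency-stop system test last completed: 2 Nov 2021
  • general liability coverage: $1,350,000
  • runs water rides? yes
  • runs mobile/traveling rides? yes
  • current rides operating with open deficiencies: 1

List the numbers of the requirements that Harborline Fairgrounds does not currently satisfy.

1, 2, 4, 5, 6, 7

1. daily inspection log audit 804 days ago vs limit 730 → not met
2. emergency-stop system test 293 days ago vs limit 270 → not met
3. condition 'runs water rides' holds; incidents reportable in the past year 1 ≤ 1 → met
4. general liability coverage $1,350,000 < $1,550,000 → not met
5. rides operating with open deficiencies 1 > 0 → not met
6. condition 'runs mobile/traveling rides' holds; ride permit absent → not met
7. condition 'runs rides over 30 feet tall' holds; non-destructive testing 45 days ago vs limit 30 → not met
Not met: 1, 2, 4, 5, 6, 7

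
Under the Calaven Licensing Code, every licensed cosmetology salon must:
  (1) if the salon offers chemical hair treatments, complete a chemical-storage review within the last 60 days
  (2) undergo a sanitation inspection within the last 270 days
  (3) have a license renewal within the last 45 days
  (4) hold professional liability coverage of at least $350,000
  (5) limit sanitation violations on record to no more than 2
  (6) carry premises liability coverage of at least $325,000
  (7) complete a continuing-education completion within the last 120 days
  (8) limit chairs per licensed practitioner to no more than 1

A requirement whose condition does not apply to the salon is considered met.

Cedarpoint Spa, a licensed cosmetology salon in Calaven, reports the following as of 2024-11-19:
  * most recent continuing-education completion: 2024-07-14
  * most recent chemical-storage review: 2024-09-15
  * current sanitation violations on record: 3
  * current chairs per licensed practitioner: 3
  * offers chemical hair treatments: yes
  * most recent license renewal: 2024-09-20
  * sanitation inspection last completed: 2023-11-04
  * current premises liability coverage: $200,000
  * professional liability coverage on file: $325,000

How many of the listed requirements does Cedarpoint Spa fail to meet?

1. condition 'offers chemical hair treatments' holds; chemical-storage review 65 days ago vs limit 60 → not met
2. sanitation inspection 381 days ago vs limit 270 → not met
3. license renewal 60 days ago vs limit 45 → not met
4. professional liability coverage $325,000 < $350,000 → not met
5. sanitation violations on record 3 > 2 → not met
6. premises liability coverage $200,000 < $325,000 → not met
7. continuing-education completion 128 days ago vs limit 120 → not met
8. chairs per licensed practitioner 3 > 1 → not met
Not met: 8 of 8

8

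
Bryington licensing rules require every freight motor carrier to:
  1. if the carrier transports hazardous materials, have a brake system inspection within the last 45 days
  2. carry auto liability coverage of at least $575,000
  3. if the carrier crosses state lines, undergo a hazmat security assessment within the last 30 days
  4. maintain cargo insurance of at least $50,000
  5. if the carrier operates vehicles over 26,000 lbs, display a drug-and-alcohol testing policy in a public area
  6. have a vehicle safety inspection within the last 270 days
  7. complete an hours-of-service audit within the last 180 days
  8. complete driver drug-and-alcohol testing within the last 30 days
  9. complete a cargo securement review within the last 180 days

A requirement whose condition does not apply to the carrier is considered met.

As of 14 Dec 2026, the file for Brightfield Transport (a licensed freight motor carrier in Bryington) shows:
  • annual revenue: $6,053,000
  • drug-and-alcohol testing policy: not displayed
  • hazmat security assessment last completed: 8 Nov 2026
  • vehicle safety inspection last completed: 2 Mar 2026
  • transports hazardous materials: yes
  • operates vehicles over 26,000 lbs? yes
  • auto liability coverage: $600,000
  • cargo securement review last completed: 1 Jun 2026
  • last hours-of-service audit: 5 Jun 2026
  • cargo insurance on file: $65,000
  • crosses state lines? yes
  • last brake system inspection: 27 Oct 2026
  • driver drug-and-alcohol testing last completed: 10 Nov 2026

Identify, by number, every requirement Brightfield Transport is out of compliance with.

1. condition 'transports hazardous materials' holds; brake system inspection 48 days ago vs limit 45 → not met
2. auto liability coverage $600,000 ≥ $575,000 → met
3. condition 'crosses state lines' holds; hazmat security assessment 36 days ago vs limit 30 → not met
4. cargo insurance $65,000 ≥ $50,000 → met
5. condition 'operates vehicles over 26,000 lbs' holds; drug-and-alcohol testing policy absent → not met
6. vehicle safety inspection 287 days ago vs limit 270 → not met
7. hours-of-service audit 192 days ago vs limit 180 → not met
8. driver drug-and-alcohol testing 34 days ago vs limit 30 → not met
9. cargo securement review 196 days ago vs limit 180 → not met
Not met: 1, 3, 5, 6, 7, 8, 9

1, 3, 5, 6, 7, 8, 9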